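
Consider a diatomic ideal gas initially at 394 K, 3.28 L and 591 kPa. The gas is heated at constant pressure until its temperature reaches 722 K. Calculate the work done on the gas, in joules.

n = P₁V₁/(RT₁) = 591×3.28/(8.314×394) = 0.592 mol.
Isobaric: P stays 591 kPa; V/T = const ⇒ T₂ = 722 K, V₂ = 6.01 L.
W = PΔV = 591×(6.01−3.28) kPa·L = 1610 J.
Work done on the gas = −W_by = -1610 J.

-1610 J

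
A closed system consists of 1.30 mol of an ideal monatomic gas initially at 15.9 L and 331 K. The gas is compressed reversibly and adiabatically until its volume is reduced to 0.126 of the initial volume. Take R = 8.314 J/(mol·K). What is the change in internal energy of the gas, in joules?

P₁ = nRT₁/V₁ = 1.30×8.314×331/15.9 = 225 kPa.
Adiabatic: TV^(γ−1) = const ⇒ T₂ = 331×(7.94)^0.667 = 1320 K; PV^γ = const ⇒ P₂ = 7110 kPa.
For an ideal gas ΔU = nCvΔT with Cv = (3/2)R = 12.5 J/(mol·K).
ΔU = 1.30×12.5×(1320−331) = 16000 J.

16000 J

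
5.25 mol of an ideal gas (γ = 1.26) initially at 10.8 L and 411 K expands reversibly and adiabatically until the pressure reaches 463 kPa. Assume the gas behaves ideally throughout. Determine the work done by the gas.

16000 J

P₁ = nRT₁/V₁ = 5.25×8.314×411/10.8 = 1660 kPa.
Adiabatic: T₂/T₁ = (P₂/P₁)^((γ−1)/γ) ⇒ T₂ = 411×(0.279)^0.206 = 316 K; V₂ = 29.8 L.
ΔU = nCvΔT = 5.25×32.0×(316−411) = -16000 J.
Q = 0 for an adiabatic process, so W = −ΔU = 16000 J.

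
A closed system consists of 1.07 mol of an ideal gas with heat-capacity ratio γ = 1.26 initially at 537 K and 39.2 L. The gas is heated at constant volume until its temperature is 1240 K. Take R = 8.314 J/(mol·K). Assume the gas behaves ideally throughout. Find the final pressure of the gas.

P₁ = nRT₁/V₁ = 1.07×8.314×537/39.2 = 122 kPa.
Isochoric: V stays 39.2 L; P/T = const ⇒ T₂ = 1240 K, P₂ = 281 kPa.

281 kPa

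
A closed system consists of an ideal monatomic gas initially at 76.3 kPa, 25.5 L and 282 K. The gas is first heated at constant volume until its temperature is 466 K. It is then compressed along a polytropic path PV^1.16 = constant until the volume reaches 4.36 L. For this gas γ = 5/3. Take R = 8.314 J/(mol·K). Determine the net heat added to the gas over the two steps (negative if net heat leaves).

n = P₁V₁/(RT₁) = 76.3×25.5/(8.314×282) = 0.830 mol.
Step 1 — Isochoric: V stays 25.5 L; P/T = const ⇒ T₂ = 466 K, P₂ = 126 kPa.
W = 0 (no volume change).
ΔU = nCvΔT = 0.830×12.5×(466−282) = 1900 J.
Q = ΔU = 1900 J.
State after step 1: P = 126 kPa, V = 25.5 L, T = 466 K.
Step 2 — Polytropic n=1.16: T₂ = T₁(V₁/V₂)^(n−1) = 466×(5.85)^0.16 = 618 K; P₂ = P₁(V₁/V₂)^n = 978 kPa.
W = (P₁V₁−P₂V₂)/(n−1) = (126×25.5−978×4.36)/0.16 = -6560 J.
ΔU = nCvΔT = 0.830×12.5×(618−466) = 1570 J.
Q = ΔU + W = -4990 J.
Net over both steps: W = -6560 J, Q = -3080 J, ΔU = 3480 J.

-3080 J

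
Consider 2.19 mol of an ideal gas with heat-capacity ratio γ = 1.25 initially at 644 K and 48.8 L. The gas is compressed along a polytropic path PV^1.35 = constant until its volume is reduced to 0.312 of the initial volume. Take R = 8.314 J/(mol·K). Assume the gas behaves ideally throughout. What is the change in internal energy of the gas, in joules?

P₁ = nRT₁/V₁ = 2.19×8.314×644/48.8 = 240 kPa.
Polytropic n=1.35: T₂ = T₁(V₁/V₂)^(n−1) = 644×(3.21)^0.35 = 968 K; P₂ = P₁(V₁/V₂)^n = 1160 kPa.
For an ideal gas ΔU = nCvΔT with Cv = R/(γ−1) = 33.3 J/(mol·K).
ΔU = 2.19×33.3×(968−644) = 23600 J.

23600 J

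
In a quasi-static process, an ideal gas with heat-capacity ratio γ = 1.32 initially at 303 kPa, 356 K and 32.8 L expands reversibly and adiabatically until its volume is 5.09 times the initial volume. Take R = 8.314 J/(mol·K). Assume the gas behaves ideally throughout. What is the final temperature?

Adiabatic: TV^(γ−1) = const ⇒ T₂ = 356×(0.196)^0.320 = 211 K; PV^γ = const ⇒ P₂ = 35.4 kPa.

211 K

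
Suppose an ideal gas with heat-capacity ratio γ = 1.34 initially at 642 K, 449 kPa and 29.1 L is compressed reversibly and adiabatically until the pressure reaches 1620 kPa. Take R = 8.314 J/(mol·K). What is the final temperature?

Adiabatic: T₂/T₁ = (P₂/P₁)^((γ−1)/γ) ⇒ T₂ = 642×(3.61)^0.254 = 889 K; V₂ = 11.2 L.

889 K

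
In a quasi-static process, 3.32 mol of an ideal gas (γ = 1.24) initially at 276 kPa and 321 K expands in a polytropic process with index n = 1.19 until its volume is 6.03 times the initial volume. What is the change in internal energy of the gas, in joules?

-10700 J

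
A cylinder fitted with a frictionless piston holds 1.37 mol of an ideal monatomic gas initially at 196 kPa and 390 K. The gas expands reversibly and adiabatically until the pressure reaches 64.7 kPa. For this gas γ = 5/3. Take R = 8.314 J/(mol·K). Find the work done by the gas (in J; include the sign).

V₁ = nRT₁/P₁ = 1.37×8.314×390/196 = 22.7 L.
Adiabatic: T₂/T₁ = (P₂/P₁)^((γ−1)/γ) ⇒ T₂ = 390×(0.330)^0.400 = 250 K; V₂ = 44.1 L.
ΔU = nCvΔT = 1.37×12.5×(250−390) = -2390 J.
Q = 0 for an adiabatic process, so W = −ΔU = 2390 J.

2390 J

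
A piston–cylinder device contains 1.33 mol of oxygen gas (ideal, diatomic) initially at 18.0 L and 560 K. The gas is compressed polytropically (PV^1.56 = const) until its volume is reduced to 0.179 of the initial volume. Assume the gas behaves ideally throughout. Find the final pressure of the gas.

5040 kPa

P₁ = nRT₁/V₁ = 1.33×8.314×560/18.0 = 344 kPa.
Polytropic n=1.56: T₂ = T₁(V₁/V₂)^(n−1) = 560×(5.59)^0.56 = 1470 K; P₂ = P₁(V₁/V₂)^n = 5040 kPa.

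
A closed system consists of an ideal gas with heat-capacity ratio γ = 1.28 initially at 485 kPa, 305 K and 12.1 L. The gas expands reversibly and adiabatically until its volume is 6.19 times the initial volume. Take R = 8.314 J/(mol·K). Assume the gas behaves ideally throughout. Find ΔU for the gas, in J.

n = P₁V₁/(RT₁) = 485×12.1/(8.314×305) = 2.31 mol.
Adiabatic: TV^(γ−1) = const ⇒ T₂ = 305×(0.162)^0.280 = 183 K; PV^γ = const ⇒ P₂ = 47.0 kPa.
For an ideal gas ΔU = nCvΔT with Cv = R/(γ−1) = 29.7 J/(mol·K).
ΔU = 2.31×29.7×(183−305) = -8380 J.

-8380 J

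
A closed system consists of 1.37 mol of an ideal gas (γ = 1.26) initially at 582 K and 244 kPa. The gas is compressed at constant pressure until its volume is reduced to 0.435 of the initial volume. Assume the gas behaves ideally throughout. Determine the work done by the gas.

-3750 J

V₁ = nRT₁/P₁ = 1.37×8.314×582/244 = 27.2 L.
Isobaric: P stays 244 kPa; V/T = const ⇒ T₂ = 253 K, V₂ = 11.8 L.
W = PΔV = 244×(11.8−27.2) kPa·L = -3750 J.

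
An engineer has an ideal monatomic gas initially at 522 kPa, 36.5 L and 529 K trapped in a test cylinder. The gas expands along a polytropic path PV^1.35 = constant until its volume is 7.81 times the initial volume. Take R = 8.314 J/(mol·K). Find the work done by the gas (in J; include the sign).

n = P₁V₁/(RT₁) = 522×36.5/(8.314×529) = 4.33 mol.
Polytropic n=1.35: T₂ = T₁(V₁/V₂)^(n−1) = 529×(0.128)^0.35 = 258 K; P₂ = P₁(V₁/V₂)^n = 32.6 kPa.
W = (P₁V₁−P₂V₂)/(n−1) = (522×36.5−32.6×285)/0.35 = 27900 J.

27900 J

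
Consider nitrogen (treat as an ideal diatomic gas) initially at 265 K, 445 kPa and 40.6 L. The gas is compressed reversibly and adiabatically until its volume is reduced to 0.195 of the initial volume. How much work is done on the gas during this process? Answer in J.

41700 J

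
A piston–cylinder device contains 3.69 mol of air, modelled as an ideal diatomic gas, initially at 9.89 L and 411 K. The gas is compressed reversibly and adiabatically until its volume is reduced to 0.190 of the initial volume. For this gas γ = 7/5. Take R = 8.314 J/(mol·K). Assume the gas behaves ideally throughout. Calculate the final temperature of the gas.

799 K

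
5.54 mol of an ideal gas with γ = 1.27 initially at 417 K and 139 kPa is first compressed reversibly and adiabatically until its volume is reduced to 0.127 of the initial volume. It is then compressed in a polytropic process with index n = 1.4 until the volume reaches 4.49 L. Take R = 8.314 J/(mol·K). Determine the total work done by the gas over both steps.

-114000 J

V₁ = nRT₁/P₁ = 5.54×8.314×417/139 = 138 L.
Step 1 — Adiabatic: TV^(γ−1) = const ⇒ T₂ = 417×(7.87)^0.270 = 728 K; PV^γ = const ⇒ P₂ = 1910 kPa.
ΔU = nCvΔT = 5.54×30.8×(728−417) = 53000 J.
Q = 0 for an adiabatic process, so W = −ΔU = -53000 J.
State after step 1: P = 1910 kPa, V = 17.5 L, T = 728 K.
Step 2 — Polytropic n=1.4: T₂ = T₁(V₁/V₂)^(n−1) = 728×(3.91)^0.40 = 1260 K; P₂ = P₁(V₁/V₂)^n = 12900 kPa.
W = (P₁V₁−P₂V₂)/(n−1) = (1910×17.5−12900×4.49)/0.40 = -60800 J.
ΔU = nCvΔT = 5.54×30.8×(1260−728) = 90000 J.
Q = ΔU + W = 29300 J.
Net over both steps: W = -114000 J, Q = 29300 J, ΔU = 143000 J.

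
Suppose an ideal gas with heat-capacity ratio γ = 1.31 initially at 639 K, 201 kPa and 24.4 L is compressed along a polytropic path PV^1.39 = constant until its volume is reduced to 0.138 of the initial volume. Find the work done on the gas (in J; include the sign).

14600 J

n = P₁V₁/(RT₁) = 201×24.4/(8.314×639) = 0.923 mol.
Polytropic n=1.39: T₂ = T₁(V₁/V₂)^(n−1) = 639×(7.25)^0.39 = 1380 K; P₂ = P₁(V₁/V₂)^n = 3150 kPa.
W = (P₁V₁−P₂V₂)/(n−1) = (201×24.4−3150×3.37)/0.39 = -14600 J.
Work done on the gas = −W_by = 14600 J.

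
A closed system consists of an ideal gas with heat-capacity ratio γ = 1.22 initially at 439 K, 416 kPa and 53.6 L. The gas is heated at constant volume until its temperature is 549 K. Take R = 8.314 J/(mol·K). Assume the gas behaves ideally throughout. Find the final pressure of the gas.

Isochoric: V stays 53.6 L; P/T = const ⇒ T₂ = 549 K, P₂ = 520 kPa.

520 kPa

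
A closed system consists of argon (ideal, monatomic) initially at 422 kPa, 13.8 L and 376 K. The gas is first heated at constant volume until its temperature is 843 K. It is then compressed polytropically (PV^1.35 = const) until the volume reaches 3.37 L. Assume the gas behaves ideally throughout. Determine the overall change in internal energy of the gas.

23300 J

n = P₁V₁/(RT₁) = 422×13.8/(8.314×376) = 1.86 mol.
Step 1 — Isochoric: V stays 13.8 L; P/T = const ⇒ T₂ = 843 K, P₂ = 946 kPa.
W = 0 (no volume change).
ΔU = nCvΔT = 1.86×12.5×(843−376) = 10800 J.
Q = ΔU = 10800 J.
State after step 1: P = 946 kPa, V = 13.8 L, T = 843 K.
Step 2 — Polytropic n=1.35: T₂ = T₁(V₁/V₂)^(n−1) = 843×(4.09)^0.35 = 1380 K; P₂ = P₁(V₁/V₂)^n = 6350 kPa.
W = (P₁V₁−P₂V₂)/(n−1) = (946×13.8−6350×3.37)/0.35 = -23800 J.
ΔU = nCvΔT = 1.86×12.5×(1380−843) = 12500 J.
Q = ΔU + W = -11300 J.
Net over both steps: W = -23800 J, Q = -454 J, ΔU = 23300 J.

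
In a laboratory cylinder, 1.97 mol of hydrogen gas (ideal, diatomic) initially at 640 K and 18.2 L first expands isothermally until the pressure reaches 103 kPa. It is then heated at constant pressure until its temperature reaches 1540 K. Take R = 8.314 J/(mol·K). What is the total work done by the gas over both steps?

P₁ = nRT₁/V₁ = 1.97×8.314×640/18.2 = 576 kPa.
Step 1 — Isothermal: T stays 640 K; PV = const ⇒ V₂ = 102 L, P₂ = 103 kPa.
ΔU = 0 (ideal gas, T constant).
W = nRT ln(V₂/V₁) = 1.97×8.314×640×ln(5.59) = 18000 J.
Q = ΔU + W = 18000 J.
State after step 1: P = 103 kPa, V = 102 L, T = 640 K.
Step 2 — Isobaric: P stays 103 kPa; V/T = const ⇒ T₂ = 1540 K, V₂ = 245 L.
W = PΔV = 103×(245−102) kPa·L = 14700 J.
ΔU = nCvΔT = 1.97×20.8×(1540−640) = 36900 J.
Q = ΔU + W = nCpΔT = 51600 J.
Net over both steps: W = 32800 J, Q = 69600 J, ΔU = 36900 J.

32800 J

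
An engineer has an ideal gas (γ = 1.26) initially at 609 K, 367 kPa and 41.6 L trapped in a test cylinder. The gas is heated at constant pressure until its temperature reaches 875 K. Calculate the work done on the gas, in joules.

-6670 J

n = P₁V₁/(RT₁) = 367×41.6/(8.314×609) = 3.02 mol.
Isobaric: P stays 367 kPa; V/T = const ⇒ T₂ = 875 K, V₂ = 59.8 L.
W = PΔV = 367×(59.8−41.6) kPa·L = 6670 J.
Work done on the gas = −W_by = -6670 J.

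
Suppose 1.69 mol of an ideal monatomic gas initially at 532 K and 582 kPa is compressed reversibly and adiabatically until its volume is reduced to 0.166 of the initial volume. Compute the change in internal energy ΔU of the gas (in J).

V₁ = nRT₁/P₁ = 1.69×8.314×532/582 = 12.8 L.
Adiabatic: TV^(γ−1) = const ⇒ T₂ = 532×(6.02)^0.667 = 1760 K; PV^γ = const ⇒ P₂ = 11600 kPa.
For an ideal gas ΔU = nCvΔT with Cv = (3/2)R = 12.5 J/(mol·K).
ΔU = 1.69×12.5×(1760−532) = 25900 J.

25900 J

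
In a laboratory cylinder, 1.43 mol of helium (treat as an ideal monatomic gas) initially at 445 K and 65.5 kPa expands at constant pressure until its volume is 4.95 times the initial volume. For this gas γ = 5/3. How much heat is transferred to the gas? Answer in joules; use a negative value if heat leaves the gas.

52200 J

V₁ = nRT₁/P₁ = 1.43×8.314×445/65.5 = 80.8 L.
Isobaric: P stays 65.5 kPa; V/T = const ⇒ T₂ = 2200 K, V₂ = 400 L.
W = PΔV = 65.5×(400−80.8) kPa·L = 20900 J.
ΔU = nCvΔT = 1.43×12.5×(2200−445) = 31300 J.
Q = ΔU + W = nCpΔT = 52200 J.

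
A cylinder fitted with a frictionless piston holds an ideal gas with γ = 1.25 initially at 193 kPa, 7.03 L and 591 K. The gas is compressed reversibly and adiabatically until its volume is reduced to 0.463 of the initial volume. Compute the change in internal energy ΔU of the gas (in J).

1150 J

n = P₁V₁/(RT₁) = 193×7.03/(8.314×591) = 0.276 mol.
Adiabatic: TV^(γ−1) = const ⇒ T₂ = 591×(2.16)^0.250 = 716 K; PV^γ = const ⇒ P₂ = 505 kPa.
For an ideal gas ΔU = nCvΔT with Cv = R/(γ−1) = 33.3 J/(mol·K).
ΔU = 0.276×33.3×(716−591) = 1150 J.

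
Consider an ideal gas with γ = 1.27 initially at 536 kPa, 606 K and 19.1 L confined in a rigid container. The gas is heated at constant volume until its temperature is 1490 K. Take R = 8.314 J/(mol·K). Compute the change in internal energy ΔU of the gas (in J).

55300 J

n = P₁V₁/(RT₁) = 536×19.1/(8.314×606) = 2.03 mol.
Isochoric: V stays 19.1 L; P/T = const ⇒ T₂ = 1490 K, P₂ = 1320 kPa.
For an ideal gas ΔU = nCvΔT with Cv = R/(γ−1) = 30.8 J/(mol·K).
ΔU = 2.03×30.8×(1490−606) = 55300 J.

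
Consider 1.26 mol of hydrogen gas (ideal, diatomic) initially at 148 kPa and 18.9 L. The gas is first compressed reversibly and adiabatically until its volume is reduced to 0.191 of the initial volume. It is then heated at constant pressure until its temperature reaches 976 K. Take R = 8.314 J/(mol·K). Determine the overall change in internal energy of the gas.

18600 J

T₁ = P₁V₁/(nR) = 148×18.9/(1.26×8.314) = 267 K.
Step 1 — Adiabatic: TV^(γ−1) = const ⇒ T₂ = 267×(5.24)^0.400 = 518 K; PV^γ = const ⇒ P₂ = 1500 kPa.
ΔU = nCvΔT = 1.26×20.8×(518−267) = 6570 J.
Q = 0 for an adiabatic process, so W = −ΔU = -6570 J.
State after step 1: P = 1500 kPa, V = 3.61 L, T = 518 K.
Step 2 — Isobaric: P stays 1500 kPa; V/T = const ⇒ T₂ = 976 K, V₂ = 6.80 L.
W = PΔV = 1500×(6.80−3.61) kPa·L = 4800 J.
ΔU = nCvΔT = 1.26×20.8×(976−518) = 12000 J.
Q = ΔU + W = nCpΔT = 16800 J.
Net over both steps: W = -1770 J, Q = 16800 J, ΔU = 18600 J.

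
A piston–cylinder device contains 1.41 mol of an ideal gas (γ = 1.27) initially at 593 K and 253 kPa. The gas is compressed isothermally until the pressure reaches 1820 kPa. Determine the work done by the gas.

-13700 J

V₁ = nRT₁/P₁ = 1.41×8.314×593/253 = 27.5 L.
Isothermal: T stays 593 K; PV = const ⇒ V₂ = 3.82 L, P₂ = 1820 kPa.
W = nRT ln(V₂/V₁) = 1.41×8.314×593×ln(0.139) = -13700 J.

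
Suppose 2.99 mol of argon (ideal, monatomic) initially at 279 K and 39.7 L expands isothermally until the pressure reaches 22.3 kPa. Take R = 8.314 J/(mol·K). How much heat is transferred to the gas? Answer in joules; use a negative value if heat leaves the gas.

P₁ = nRT₁/V₁ = 2.99×8.314×279/39.7 = 175 kPa.
Isothermal: T stays 279 K; PV = const ⇒ V₂ = 311 L, P₂ = 22.3 kPa.
ΔU = 0 (ideal gas, T constant).
W = nRT ln(V₂/V₁) = 2.99×8.314×279×ln(7.83) = 14300 J.
Q = ΔU + W = 14300 J.

14300 J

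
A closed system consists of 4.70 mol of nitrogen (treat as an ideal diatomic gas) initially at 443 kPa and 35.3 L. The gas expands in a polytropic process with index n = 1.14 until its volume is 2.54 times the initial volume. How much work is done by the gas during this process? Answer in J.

13700 J

T₁ = P₁V₁/(nR) = 443×35.3/(4.70×8.314) = 400 K.
Polytropic n=1.14: T₂ = T₁(V₁/V₂)^(n−1) = 400×(0.394)^0.14 = 351 K; P₂ = P₁(V₁/V₂)^n = 153 kPa.
W = (P₁V₁−P₂V₂)/(n−1) = (443×35.3−153×89.7)/0.14 = 13700 J.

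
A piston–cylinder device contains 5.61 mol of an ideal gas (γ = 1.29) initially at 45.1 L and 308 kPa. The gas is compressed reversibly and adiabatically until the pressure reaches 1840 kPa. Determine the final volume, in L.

11.3 L

T₁ = P₁V₁/(nR) = 308×45.1/(5.61×8.314) = 298 K.
Adiabatic: T₂/T₁ = (P₂/P₁)^((γ−1)/γ) ⇒ T₂ = 298×(5.97)^0.225 = 445 K; V₂ = 11.3 L.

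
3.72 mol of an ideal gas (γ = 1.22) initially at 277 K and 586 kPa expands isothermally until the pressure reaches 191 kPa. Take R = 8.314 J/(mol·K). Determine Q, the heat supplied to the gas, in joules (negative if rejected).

V₁ = nRT₁/P₁ = 3.72×8.314×277/586 = 14.6 L.
Isothermal: T stays 277 K; PV = const ⇒ V₂ = 44.9 L, P₂ = 191 kPa.
ΔU = 0 (ideal gas, T constant).
W = nRT ln(V₂/V₁) = 3.72×8.314×277×ln(3.07) = 9600 J.
Q = ΔU + W = 9600 J.

9600 J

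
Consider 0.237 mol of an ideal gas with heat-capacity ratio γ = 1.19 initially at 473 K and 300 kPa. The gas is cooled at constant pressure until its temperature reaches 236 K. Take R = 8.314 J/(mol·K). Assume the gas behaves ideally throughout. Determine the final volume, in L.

1.55 L

V₁ = nRT₁/P₁ = 0.237×8.314×473/300 = 3.11 L.
Isobaric: P stays 300 kPa; V/T = const ⇒ T₂ = 236 K, V₂ = 1.55 L.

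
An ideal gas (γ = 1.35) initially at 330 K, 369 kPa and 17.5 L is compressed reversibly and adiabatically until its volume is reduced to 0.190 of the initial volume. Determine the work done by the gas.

-14500 J

n = P₁V₁/(RT₁) = 369×17.5/(8.314×330) = 2.35 mol.
Adiabatic: TV^(γ−1) = const ⇒ T₂ = 330×(5.26)^0.350 = 590 K; PV^γ = const ⇒ P₂ = 3470 kPa.
ΔU = nCvΔT = 2.35×23.8×(590−330) = 14500 J.
Q = 0 for an adiabatic process, so W = −ΔU = -14500 J.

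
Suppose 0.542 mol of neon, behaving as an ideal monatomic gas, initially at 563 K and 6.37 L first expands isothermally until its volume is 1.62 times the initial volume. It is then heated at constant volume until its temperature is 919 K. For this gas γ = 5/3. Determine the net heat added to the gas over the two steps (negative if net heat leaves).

3630 J

P₁ = nRT₁/V₁ = 0.542×8.314×563/6.37 = 398 kPa.
Step 1 — Isothermal: T stays 563 K; PV = const ⇒ V₂ = 10.3 L, P₂ = 246 kPa.
ΔU = 0 (ideal gas, T constant).
W = nRT ln(V₂/V₁) = 0.542×8.314×563×ln(1.62) = 1220 J.
Q = ΔU + W = 1220 J.
State after step 1: P = 246 kPa, V = 10.3 L, T = 563 K.
Step 2 — Isochoric: V stays 10.3 L; P/T = const ⇒ T₂ = 919 K, P₂ = 401 kPa.
W = 0 (no volume change).
ΔU = nCvΔT = 0.542×12.5×(919−563) = 2410 J.
Q = ΔU = 2410 J.
Net over both steps: W = 1220 J, Q = 3630 J, ΔU = 2410 J.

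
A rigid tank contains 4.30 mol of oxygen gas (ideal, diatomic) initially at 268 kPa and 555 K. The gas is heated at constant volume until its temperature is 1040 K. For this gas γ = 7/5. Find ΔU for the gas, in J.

43300 J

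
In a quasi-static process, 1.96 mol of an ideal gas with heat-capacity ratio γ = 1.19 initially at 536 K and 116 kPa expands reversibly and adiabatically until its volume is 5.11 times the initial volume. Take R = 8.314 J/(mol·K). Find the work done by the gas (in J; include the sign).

V₁ = nRT₁/P₁ = 1.96×8.314×536/116 = 75.3 L.
Adiabatic: TV^(γ−1) = const ⇒ T₂ = 536×(0.196)^0.190 = 393 K; PV^γ = const ⇒ P₂ = 16.7 kPa.
ΔU = nCvΔT = 1.96×43.8×(393−536) = -12300 J.
Q = 0 for an adiabatic process, so W = −ΔU = 12300 J.

12300 J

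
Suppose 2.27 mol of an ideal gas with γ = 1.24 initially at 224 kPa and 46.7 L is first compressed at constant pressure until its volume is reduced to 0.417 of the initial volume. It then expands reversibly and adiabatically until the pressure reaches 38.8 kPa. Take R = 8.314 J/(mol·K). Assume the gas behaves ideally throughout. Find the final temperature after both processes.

165 K

T₁ = P₁V₁/(nR) = 224×46.7/(2.27×8.314) = 554 K.
Step 1 — Isobaric: P stays 224 kPa; V/T = const ⇒ T₂ = 231 K, V₂ = 19.5 L.
W = PΔV = 224×(19.5−46.7) kPa·L = -6100 J.
ΔU = nCvΔT = 2.27×34.6×(231−554) = -25400 J.
Q = ΔU + W = nCpΔT = -31500 J.
State after step 1: P = 224 kPa, V = 19.5 L, T = 231 K.
Step 2 — Adiabatic: T₂/T₁ = (P₂/P₁)^((γ−1)/γ) ⇒ T₂ = 231×(0.173)^0.194 = 165 K; V₂ = 80.1 L.
ΔU = nCvΔT = 2.27×34.6×(165−231) = -5230 J.
Q = 0 for an adiabatic process, so W = −ΔU = 5230 J.
Net over both steps: W = -869 J, Q = -31500 J, ΔU = -30600 J.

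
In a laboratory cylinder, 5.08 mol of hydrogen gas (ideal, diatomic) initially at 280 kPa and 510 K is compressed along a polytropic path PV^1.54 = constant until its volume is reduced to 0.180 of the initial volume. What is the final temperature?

V₁ = nRT₁/P₁ = 5.08×8.314×510/280 = 76.9 L.
Polytropic n=1.54: T₂ = T₁(V₁/V₂)^(n−1) = 510×(5.56)^0.54 = 1290 K; P₂ = P₁(V₁/V₂)^n = 3930 kPa.

1290 K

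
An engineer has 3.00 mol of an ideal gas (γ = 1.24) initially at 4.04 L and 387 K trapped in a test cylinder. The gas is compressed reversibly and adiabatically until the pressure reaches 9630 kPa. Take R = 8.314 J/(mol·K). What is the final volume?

P₁ = nRT₁/V₁ = 3.00×8.314×387/4.04 = 2390 kPa.
Adiabatic: T₂/T₁ = (P₂/P₁)^((γ−1)/γ) ⇒ T₂ = 387×(4.03)^0.194 = 507 K; V₂ = 1.31 L.

1.31 L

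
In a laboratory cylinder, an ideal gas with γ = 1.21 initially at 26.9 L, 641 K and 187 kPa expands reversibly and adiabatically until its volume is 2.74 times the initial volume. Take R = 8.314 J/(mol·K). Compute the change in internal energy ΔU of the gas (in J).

n = P₁V₁/(RT₁) = 187×26.9/(8.314×641) = 0.944 mol.
Adiabatic: TV^(γ−1) = const ⇒ T₂ = 641×(0.365)^0.210 = 519 K; PV^γ = const ⇒ P₂ = 55.2 kPa.
For an ideal gas ΔU = nCvΔT with Cv = R/(γ−1) = 39.6 J/(mol·K).
ΔU = 0.944×39.6×(519−641) = -4570 J.

-4570 J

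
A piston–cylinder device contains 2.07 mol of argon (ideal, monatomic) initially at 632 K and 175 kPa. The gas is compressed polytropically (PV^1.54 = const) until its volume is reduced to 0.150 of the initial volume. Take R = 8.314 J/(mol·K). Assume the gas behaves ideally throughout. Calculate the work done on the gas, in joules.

V₁ = nRT₁/P₁ = 2.07×8.314×632/175 = 62.2 L.
Polytropic n=1.54: T₂ = T₁(V₁/V₂)^(n−1) = 632×(6.67)^0.54 = 1760 K; P₂ = P₁(V₁/V₂)^n = 3250 kPa.
W = (P₁V₁−P₂V₂)/(n−1) = (175×62.2−3250×9.32)/0.54 = -36000 J.
Work done on the gas = −W_by = 36000 J.

36000 J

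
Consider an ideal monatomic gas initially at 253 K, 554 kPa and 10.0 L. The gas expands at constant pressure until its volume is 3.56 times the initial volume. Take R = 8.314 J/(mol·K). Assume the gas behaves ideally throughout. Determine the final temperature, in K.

901 K

Isobaric: P stays 554 kPa; V/T = const ⇒ T₂ = 901 K, V₂ = 35.6 L.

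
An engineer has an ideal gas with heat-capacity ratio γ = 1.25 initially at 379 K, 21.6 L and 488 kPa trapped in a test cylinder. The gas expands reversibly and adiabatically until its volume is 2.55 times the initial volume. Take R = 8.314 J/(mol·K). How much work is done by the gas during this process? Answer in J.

n = P₁V₁/(RT₁) = 488×21.6/(8.314×379) = 3.35 mol.
Adiabatic: TV^(γ−1) = const ⇒ T₂ = 379×(0.392)^0.250 = 300 K; PV^γ = const ⇒ P₂ = 151 kPa.
ΔU = nCvΔT = 3.35×33.3×(300−379) = -8800 J.
Q = 0 for an adiabatic process, so W = −ΔU = 8800 J.

8800 J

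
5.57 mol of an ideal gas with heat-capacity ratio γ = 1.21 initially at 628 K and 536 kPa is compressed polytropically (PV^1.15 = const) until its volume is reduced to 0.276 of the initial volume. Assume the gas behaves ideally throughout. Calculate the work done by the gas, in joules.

-41300 J

V₁ = nRT₁/P₁ = 5.57×8.314×628/536 = 54.3 L.
Polytropic n=1.15: T₂ = T₁(V₁/V₂)^(n−1) = 628×(3.62)^0.15 = 762 K; P₂ = P₁(V₁/V₂)^n = 2360 kPa.
W = (P₁V₁−P₂V₂)/(n−1) = (536×54.3−2360×15.0)/0.15 = -41300 J.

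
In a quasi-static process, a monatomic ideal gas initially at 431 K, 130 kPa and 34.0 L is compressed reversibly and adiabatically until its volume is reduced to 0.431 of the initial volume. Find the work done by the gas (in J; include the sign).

n = P₁V₁/(RT₁) = 130×34.0/(8.314×431) = 1.23 mol.
Adiabatic: TV^(γ−1) = const ⇒ T₂ = 431×(2.32)^0.667 = 755 K; PV^γ = const ⇒ P₂ = 529 kPa.
ΔU = nCvΔT = 1.23×12.5×(755−431) = 4990 J.
Q = 0 for an adiabatic process, so W = −ΔU = -4990 J.

-4990 J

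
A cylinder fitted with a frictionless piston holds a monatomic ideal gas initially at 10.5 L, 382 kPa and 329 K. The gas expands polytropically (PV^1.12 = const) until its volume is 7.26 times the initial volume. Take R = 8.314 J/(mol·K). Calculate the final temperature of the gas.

259 K

Polytropic n=1.12: T₂ = T₁(V₁/V₂)^(n−1) = 329×(0.138)^0.12 = 259 K; P₂ = P₁(V₁/V₂)^n = 41.5 kPa.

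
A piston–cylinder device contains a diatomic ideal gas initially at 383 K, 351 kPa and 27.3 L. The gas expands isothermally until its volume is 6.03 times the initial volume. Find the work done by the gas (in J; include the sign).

n = P₁V₁/(RT₁) = 351×27.3/(8.314×383) = 3.01 mol.
Isothermal: T stays 383 K; PV = const ⇒ V₂ = 165 L, P₂ = 58.2 kPa.
W = nRT ln(V₂/V₁) = 3.01×8.314×383×ln(6.03) = 17200 J.

17200 J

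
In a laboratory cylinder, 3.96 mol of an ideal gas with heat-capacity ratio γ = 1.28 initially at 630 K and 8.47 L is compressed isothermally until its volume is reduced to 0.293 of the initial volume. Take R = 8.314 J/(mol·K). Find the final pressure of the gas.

8360 kPa

P₁ = nRT₁/V₁ = 3.96×8.314×630/8.47 = 2450 kPa.
Isothermal: T stays 630 K; PV = const ⇒ V₂ = 2.48 L, P₂ = 8360 kPa.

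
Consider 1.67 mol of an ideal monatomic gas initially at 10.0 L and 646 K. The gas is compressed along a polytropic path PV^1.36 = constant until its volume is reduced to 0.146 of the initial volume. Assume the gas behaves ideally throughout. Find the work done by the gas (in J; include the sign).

-24900 J

P₁ = nRT₁/V₁ = 1.67×8.314×646/10.0 = 897 kPa.
Polytropic n=1.36: T₂ = T₁(V₁/V₂)^(n−1) = 646×(6.85)^0.36 = 1290 K; P₂ = P₁(V₁/V₂)^n = 12300 kPa.
W = (P₁V₁−P₂V₂)/(n−1) = (897×10.0−12300×1.46)/0.36 = -24900 J.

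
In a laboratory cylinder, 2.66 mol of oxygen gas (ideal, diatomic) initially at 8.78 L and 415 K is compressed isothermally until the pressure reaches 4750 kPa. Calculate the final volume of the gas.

1.93 L

P₁ = nRT₁/V₁ = 2.66×8.314×415/8.78 = 1050 kPa.
Isothermal: T stays 415 K; PV = const ⇒ V₂ = 1.93 L, P₂ = 4750 kPa.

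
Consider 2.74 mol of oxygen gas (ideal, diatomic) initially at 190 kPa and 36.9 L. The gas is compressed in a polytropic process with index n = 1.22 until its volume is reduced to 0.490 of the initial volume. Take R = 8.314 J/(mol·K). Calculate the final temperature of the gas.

360 K

T₁ = P₁V₁/(nR) = 190×36.9/(2.74×8.314) = 308 K.
Polytropic n=1.22: T₂ = T₁(V₁/V₂)^(n−1) = 308×(2.04)^0.22 = 360 K; P₂ = P₁(V₁/V₂)^n = 454 kPa.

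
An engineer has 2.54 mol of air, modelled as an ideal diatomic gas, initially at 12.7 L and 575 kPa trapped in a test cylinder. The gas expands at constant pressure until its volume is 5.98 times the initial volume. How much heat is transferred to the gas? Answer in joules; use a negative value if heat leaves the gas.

T₁ = P₁V₁/(nR) = 575×12.7/(2.54×8.314) = 346 K.
Isobaric: P stays 575 kPa; V/T = const ⇒ T₂ = 2070 K, V₂ = 75.9 L.
W = PΔV = 575×(75.9−12.7) kPa·L = 36400 J.
ΔU = nCvΔT = 2.54×20.8×(2070−346) = 90900 J.
Q = ΔU + W = nCpΔT = 127000 J.

127000 J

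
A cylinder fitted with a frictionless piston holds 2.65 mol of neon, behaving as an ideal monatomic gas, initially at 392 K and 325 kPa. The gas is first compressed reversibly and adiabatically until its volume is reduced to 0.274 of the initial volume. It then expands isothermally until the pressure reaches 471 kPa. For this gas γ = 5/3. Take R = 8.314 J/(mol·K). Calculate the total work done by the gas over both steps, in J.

V₁ = nRT₁/P₁ = 2.65×8.314×392/325 = 26.6 L.
Step 1 — Adiabatic: TV^(γ−1) = const ⇒ T₂ = 392×(3.65)^0.667 = 929 K; PV^γ = const ⇒ P₂ = 2810 kPa.
ΔU = nCvΔT = 2.65×12.5×(929−392) = 17800 J.
Q = 0 for an adiabatic process, so W = −ΔU = -17800 J.
State after step 1: P = 2810 kPa, V = 7.28 L, T = 929 K.
Step 2 — Isothermal: T stays 929 K; PV = const ⇒ V₂ = 43.5 L, P₂ = 471 kPa.
ΔU = 0 (ideal gas, T constant).
W = nRT ln(V₂/V₁) = 2.65×8.314×929×ln(5.97) = 36600 J.
Q = ΔU + W = 36600 J.
Net over both steps: W = 18800 J, Q = 36600 J, ΔU = 17800 J.

18800 J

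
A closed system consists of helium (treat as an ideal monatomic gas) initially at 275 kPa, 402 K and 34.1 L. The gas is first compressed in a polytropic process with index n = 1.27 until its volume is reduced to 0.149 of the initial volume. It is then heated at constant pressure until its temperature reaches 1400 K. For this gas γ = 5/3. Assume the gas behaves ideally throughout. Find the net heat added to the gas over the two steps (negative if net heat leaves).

n = P₁V₁/(RT₁) = 275×34.1/(8.314×402) = 2.81 mol.
Step 1 — Polytropic n=1.27: T₂ = T₁(V₁/V₂)^(n−1) = 402×(6.71)^0.27 = 672 K; P₂ = P₁(V₁/V₂)^n = 3090 kPa.
W = (P₁V₁−P₂V₂)/(n−1) = (275×34.1−3090×5.08)/0.27 = -23300 J.
ΔU = nCvΔT = 2.81×12.5×(672−402) = 9450 J.
Q = ΔU + W = -13900 J.
State after step 1: P = 3090 kPa, V = 5.08 L, T = 672 K.
Step 2 — Isobaric: P stays 3090 kPa; V/T = const ⇒ T₂ = 1400 K, V₂ = 10.6 L.
W = PΔV = 3090×(10.6−5.08) kPa·L = 17000 J.
ΔU = nCvΔT = 2.81×12.5×(1400−672) = 25500 J.
Q = ΔU + W = nCpΔT = 42400 J.
Net over both steps: W = -6360 J, Q = 28600 J, ΔU = 34900 J.

28600 J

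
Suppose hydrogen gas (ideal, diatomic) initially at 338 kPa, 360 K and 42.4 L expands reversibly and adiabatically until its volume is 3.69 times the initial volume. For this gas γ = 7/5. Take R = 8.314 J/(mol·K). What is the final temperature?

214 K

Adiabatic: TV^(γ−1) = const ⇒ T₂ = 360×(0.271)^0.400 = 214 K; PV^γ = const ⇒ P₂ = 54.3 kPa.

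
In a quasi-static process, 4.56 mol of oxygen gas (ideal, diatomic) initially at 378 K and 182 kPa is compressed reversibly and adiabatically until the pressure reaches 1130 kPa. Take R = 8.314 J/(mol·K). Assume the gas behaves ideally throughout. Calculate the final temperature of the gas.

637 K

V₁ = nRT₁/P₁ = 4.56×8.314×378/182 = 78.7 L.
Adiabatic: T₂/T₁ = (P₂/P₁)^((γ−1)/γ) ⇒ T₂ = 378×(6.21)^0.286 = 637 K; V₂ = 21.4 L.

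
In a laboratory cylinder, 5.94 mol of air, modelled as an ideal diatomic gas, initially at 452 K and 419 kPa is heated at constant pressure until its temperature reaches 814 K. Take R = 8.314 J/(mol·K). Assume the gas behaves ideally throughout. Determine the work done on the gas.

V₁ = nRT₁/P₁ = 5.94×8.314×452/419 = 53.3 L.
Isobaric: P stays 419 kPa; V/T = const ⇒ T₂ = 814 K, V₂ = 95.9 L.
W = PΔV = 419×(95.9−53.3) kPa·L = 17900 J.
Work done on the gas = −W_by = -17900 J.

-17900 J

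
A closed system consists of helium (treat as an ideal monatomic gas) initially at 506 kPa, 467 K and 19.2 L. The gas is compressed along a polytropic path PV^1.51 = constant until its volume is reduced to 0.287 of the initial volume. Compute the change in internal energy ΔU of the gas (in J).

13000 J

n = P₁V₁/(RT₁) = 506×19.2/(8.314×467) = 2.50 mol.
Polytropic n=1.51: T₂ = T₁(V₁/V₂)^(n−1) = 467×(3.48)^0.51 = 883 K; P₂ = P₁(V₁/V₂)^n = 3330 kPa.
For an ideal gas ΔU = nCvΔT with Cv = (3/2)R = 12.5 J/(mol·K).
ΔU = 2.50×12.5×(883−467) = 13000 J.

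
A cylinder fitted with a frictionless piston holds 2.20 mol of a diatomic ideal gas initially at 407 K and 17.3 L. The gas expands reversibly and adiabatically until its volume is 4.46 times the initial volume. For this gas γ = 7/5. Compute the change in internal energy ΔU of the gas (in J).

-8380 J

P₁ = nRT₁/V₁ = 2.20×8.314×407/17.3 = 430 kPa.
Adiabatic: TV^(γ−1) = const ⇒ T₂ = 407×(0.224)^0.400 = 224 K; PV^γ = const ⇒ P₂ = 53.1 kPa.
For an ideal gas ΔU = nCvΔT with Cv = (5/2)R = 20.8 J/(mol·K).
ΔU = 2.20×20.8×(224−407) = -8380 J.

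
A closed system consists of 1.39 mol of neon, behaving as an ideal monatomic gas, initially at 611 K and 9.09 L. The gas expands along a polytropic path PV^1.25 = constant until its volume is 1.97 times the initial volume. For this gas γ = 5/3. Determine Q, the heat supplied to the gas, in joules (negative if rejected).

2750 J

P₁ = nRT₁/V₁ = 1.39×8.314×611/9.09 = 777 kPa.
Polytropic n=1.25: T₂ = T₁(V₁/V₂)^(n−1) = 611×(0.508)^0.25 = 516 K; P₂ = P₁(V₁/V₂)^n = 333 kPa.
W = (P₁V₁−P₂V₂)/(n−1) = (777×9.09−333×17.9)/0.25 = 4400 J.
ΔU = nCvΔT = 1.39×12.5×(516−611) = -1650 J.
Q = ΔU + W = 2750 J.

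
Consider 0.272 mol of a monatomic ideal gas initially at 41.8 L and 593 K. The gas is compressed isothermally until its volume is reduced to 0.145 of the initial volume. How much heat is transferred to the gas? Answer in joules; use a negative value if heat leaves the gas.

P₁ = nRT₁/V₁ = 0.272×8.314×593/41.8 = 32.1 kPa.
Isothermal: T stays 593 K; PV = const ⇒ V₂ = 6.06 L, P₂ = 221 kPa.
ΔU = 0 (ideal gas, T constant).
W = nRT ln(V₂/V₁) = 0.272×8.314×593×ln(0.145) = -2590 J.
Q = ΔU + W = -2590 J.

-2590 J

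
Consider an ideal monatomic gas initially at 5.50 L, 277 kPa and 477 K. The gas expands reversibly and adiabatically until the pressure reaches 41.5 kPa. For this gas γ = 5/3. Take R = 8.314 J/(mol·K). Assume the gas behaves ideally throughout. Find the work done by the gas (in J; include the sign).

n = P₁V₁/(RT₁) = 277×5.50/(8.314×477) = 0.384 mol.
Adiabatic: T₂/T₁ = (P₂/P₁)^((γ−1)/γ) ⇒ T₂ = 477×(0.150)^0.400 = 223 K; V₂ = 17.2 L.
ΔU = nCvΔT = 0.384×12.5×(223−477) = -1220 J.
Q = 0 for an adiabatic process, so W = −ΔU = 1220 J.

1220 J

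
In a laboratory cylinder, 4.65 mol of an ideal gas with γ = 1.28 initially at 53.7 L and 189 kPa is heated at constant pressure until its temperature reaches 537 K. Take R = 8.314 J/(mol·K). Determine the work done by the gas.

T₁ = P₁V₁/(nR) = 189×53.7/(4.65×8.314) = 263 K.
Isobaric: P stays 189 kPa; V/T = const ⇒ T₂ = 537 K, V₂ = 110 L.
W = PΔV = 189×(110−53.7) kPa·L = 10600 J.

10600 J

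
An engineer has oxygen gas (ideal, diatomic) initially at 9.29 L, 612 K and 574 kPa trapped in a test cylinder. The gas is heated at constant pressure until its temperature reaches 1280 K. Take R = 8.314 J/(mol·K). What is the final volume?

Isobaric: P stays 574 kPa; V/T = const ⇒ T₂ = 1280 K, V₂ = 19.4 L.

19.4 L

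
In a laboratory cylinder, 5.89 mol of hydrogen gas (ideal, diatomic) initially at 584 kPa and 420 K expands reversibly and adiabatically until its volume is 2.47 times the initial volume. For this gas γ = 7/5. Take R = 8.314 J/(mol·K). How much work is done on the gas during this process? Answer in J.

-15600 J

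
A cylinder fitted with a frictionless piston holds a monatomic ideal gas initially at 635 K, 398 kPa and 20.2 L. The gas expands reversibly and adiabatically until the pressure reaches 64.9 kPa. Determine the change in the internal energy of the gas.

-6220 J

n = P₁V₁/(RT₁) = 398×20.2/(8.314×635) = 1.52 mol.
Adiabatic: T₂/T₁ = (P₂/P₁)^((γ−1)/γ) ⇒ T₂ = 635×(0.163)^0.400 = 307 K; V₂ = 60.0 L.
For an ideal gas ΔU = nCvΔT with Cv = (3/2)R = 12.5 J/(mol·K).
ΔU = 1.52×12.5×(307−635) = -6220 J.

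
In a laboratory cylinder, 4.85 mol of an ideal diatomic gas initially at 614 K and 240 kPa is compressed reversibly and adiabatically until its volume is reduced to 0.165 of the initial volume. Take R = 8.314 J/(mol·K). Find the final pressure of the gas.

V₁ = nRT₁/P₁ = 4.85×8.314×614/240 = 103 L.
Adiabatic: TV^(γ−1) = const ⇒ T₂ = 614×(6.06)^0.400 = 1260 K; PV^γ = const ⇒ P₂ = 2990 kPa.

2990 kPa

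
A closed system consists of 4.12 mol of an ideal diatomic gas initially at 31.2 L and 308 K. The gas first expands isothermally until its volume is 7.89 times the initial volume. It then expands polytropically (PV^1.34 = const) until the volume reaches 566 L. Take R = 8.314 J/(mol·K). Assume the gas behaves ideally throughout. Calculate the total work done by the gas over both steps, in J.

29400 J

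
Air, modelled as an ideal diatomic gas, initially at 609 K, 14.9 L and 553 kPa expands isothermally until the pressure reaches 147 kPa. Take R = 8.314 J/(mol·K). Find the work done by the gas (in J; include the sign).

10900 J

n = P₁V₁/(RT₁) = 553×14.9/(8.314×609) = 1.63 mol.
Isothermal: T stays 609 K; PV = const ⇒ V₂ = 56.1 L, P₂ = 147 kPa.
W = nRT ln(V₂/V₁) = 1.63×8.314×609×ln(3.76) = 10900 J.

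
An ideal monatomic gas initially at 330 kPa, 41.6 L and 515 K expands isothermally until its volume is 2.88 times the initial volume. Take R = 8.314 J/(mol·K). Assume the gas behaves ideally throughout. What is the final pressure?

115 kPa

Isothermal: T stays 515 K; PV = const ⇒ V₂ = 120 L, P₂ = 115 kPa.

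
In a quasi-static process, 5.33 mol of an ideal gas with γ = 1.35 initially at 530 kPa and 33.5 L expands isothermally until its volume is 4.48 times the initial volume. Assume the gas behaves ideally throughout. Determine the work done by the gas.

26600 J

T₁ = P₁V₁/(nR) = 530×33.5/(5.33×8.314) = 401 K.
Isothermal: T stays 401 K; PV = const ⇒ V₂ = 150 L, P₂ = 118 kPa.
W = nRT ln(V₂/V₁) = 5.33×8.314×401×ln(4.48) = 26600 J.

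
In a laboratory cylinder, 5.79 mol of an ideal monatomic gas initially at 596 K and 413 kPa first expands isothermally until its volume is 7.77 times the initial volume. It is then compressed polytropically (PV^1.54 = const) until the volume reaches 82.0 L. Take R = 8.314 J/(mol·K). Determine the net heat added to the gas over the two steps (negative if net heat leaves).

V₁ = nRT₁/P₁ = 5.79×8.314×596/413 = 69.5 L.
Step 1 — Isothermal: T stays 596 K; PV = const ⇒ V₂ = 540 L, P₂ = 53.2 kPa.
ΔU = 0 (ideal gas, T constant).
W = nRT ln(V₂/V₁) = 5.79×8.314×596×ln(7.77) = 58800 J.
Q = ΔU + W = 58800 J.
State after step 1: P = 53.2 kPa, V = 540 L, T = 596 K.
Step 2 — Polytropic n=1.54: T₂ = T₁(V₁/V₂)^(n−1) = 596×(6.58)^0.54 = 1650 K; P₂ = P₁(V₁/V₂)^n = 968 kPa.
W = (P₁V₁−P₂V₂)/(n−1) = (53.2×540−968×82.0)/0.54 = -93900 J.
ΔU = nCvΔT = 5.79×12.5×(1650−596) = 76000 J.
Q = ΔU + W = -17800 J.
Net over both steps: W = -35000 J, Q = 41000 J, ΔU = 76000 J.

41000 J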